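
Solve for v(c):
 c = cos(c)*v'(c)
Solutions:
 v(c) = C1 + Integral(c/cos(c), c)


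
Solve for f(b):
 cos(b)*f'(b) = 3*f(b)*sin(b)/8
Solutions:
 f(b) = C1/cos(b)^(3/8)


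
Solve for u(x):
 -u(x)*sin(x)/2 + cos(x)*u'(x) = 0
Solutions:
 u(x) = C1/sqrt(cos(x))


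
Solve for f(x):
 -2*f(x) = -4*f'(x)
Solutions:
 f(x) = C1*exp(x/2)


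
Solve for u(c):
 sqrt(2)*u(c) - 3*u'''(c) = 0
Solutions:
 u(c) = C3*exp(2^(1/6)*3^(2/3)*c/3) + (C1*sin(6^(1/6)*c/2) + C2*cos(6^(1/6)*c/2))*exp(-2^(1/6)*3^(2/3)*c/6)


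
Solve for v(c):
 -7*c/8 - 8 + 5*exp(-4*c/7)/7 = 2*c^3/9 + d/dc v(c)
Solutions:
 v(c) = C1 - c^4/18 - 7*c^2/16 - 8*c - 5*exp(-4*c/7)/4


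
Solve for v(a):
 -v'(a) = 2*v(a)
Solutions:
 v(a) = C1*exp(-2*a)


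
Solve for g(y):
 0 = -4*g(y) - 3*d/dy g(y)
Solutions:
 g(y) = C1*exp(-4*y/3)


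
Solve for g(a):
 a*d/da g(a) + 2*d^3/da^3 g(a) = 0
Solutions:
 g(a) = C1 + Integral(C2*airyai(-2^(2/3)*a/2) + C3*airybi(-2^(2/3)*a/2), a)


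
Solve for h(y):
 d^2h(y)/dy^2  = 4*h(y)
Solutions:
 h(y) = C1*exp(-2*y) + C2*exp(2*y)


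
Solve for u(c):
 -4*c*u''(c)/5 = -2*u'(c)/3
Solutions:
 u(c) = C1 + C2*c^(11/6)


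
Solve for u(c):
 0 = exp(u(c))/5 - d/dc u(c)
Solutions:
 u(c) = log(-1/(C1 + c)) + log(5)


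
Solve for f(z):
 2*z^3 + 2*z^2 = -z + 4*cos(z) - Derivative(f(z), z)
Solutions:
 f(z) = C1 - z^4/2 - 2*z^3/3 - z^2/2 + 4*sin(z)


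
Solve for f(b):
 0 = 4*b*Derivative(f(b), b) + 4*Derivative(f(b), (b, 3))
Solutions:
 f(b) = C1 + Integral(C2*airyai(-b) + C3*airybi(-b), b)


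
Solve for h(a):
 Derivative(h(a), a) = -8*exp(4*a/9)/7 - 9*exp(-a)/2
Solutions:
 h(a) = C1 - 18*exp(4*a/9)/7 + 9*exp(-a)/2


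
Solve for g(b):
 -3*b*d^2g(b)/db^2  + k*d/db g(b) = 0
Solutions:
 g(b) = C1 + b^(re(k)/3 + 1)*(C2*sin(log(b)*Abs(im(k))/3) + C3*cos(log(b)*im(k)/3))


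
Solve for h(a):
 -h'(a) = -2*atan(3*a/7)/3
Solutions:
 h(a) = C1 + 2*a*atan(3*a/7)/3 - 7*log(9*a^2 + 49)/9


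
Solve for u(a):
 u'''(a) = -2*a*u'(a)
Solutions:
 u(a) = C1 + Integral(C2*airyai(-2^(1/3)*a) + C3*airybi(-2^(1/3)*a), a)


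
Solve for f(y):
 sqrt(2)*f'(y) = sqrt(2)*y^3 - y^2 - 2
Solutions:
 f(y) = C1 + y^4/4 - sqrt(2)*y^3/6 - sqrt(2)*y


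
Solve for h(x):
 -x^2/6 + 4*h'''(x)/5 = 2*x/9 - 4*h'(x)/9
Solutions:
 h(x) = C1 + C2*sin(sqrt(5)*x/3) + C3*cos(sqrt(5)*x/3) + x^3/8 + x^2/4 - 27*x/20


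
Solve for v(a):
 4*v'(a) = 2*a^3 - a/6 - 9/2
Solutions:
 v(a) = C1 + a^4/8 - a^2/48 - 9*a/8


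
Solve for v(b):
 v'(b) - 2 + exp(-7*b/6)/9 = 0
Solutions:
 v(b) = C1 + 2*b + 2*exp(-7*b/6)/21


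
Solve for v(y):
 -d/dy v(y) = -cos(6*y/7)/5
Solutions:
 v(y) = C1 + 7*sin(6*y/7)/30


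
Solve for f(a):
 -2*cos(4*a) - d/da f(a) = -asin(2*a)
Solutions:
 f(a) = C1 + a*asin(2*a) + sqrt(1 - 4*a^2)/2 - sin(4*a)/2


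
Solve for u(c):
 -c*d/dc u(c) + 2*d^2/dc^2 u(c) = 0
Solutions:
 u(c) = C1 + C2*erfi(c/2)


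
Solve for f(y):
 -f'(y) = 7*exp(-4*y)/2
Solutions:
 f(y) = C1 + 7*exp(-4*y)/8


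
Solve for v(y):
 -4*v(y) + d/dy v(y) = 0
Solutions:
 v(y) = C1*exp(4*y)


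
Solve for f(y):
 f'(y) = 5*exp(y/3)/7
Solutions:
 f(y) = C1 + 15*exp(y/3)/7


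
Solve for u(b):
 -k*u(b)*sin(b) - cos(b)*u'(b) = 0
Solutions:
 u(b) = C1*exp(k*log(cos(b)))


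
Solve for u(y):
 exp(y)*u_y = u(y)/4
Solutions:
 u(y) = C1*exp(-exp(-y)/4)


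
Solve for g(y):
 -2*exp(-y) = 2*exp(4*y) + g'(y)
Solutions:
 g(y) = C1 - exp(4*y)/2 + 2*exp(-y)


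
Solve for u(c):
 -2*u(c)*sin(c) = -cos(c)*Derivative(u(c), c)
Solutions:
 u(c) = C1/cos(c)^2


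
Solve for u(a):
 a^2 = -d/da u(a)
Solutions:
 u(a) = C1 - a^3/3


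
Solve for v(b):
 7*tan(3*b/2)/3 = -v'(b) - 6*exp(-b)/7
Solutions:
 v(b) = C1 - 7*log(tan(3*b/2)^2 + 1)/9 + 6*exp(-b)/7


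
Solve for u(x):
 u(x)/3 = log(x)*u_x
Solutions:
 u(x) = C1*exp(li(x)/3)


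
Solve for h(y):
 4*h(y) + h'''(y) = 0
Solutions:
 h(y) = C3*exp(-2^(2/3)*y) + (C1*sin(2^(2/3)*sqrt(3)*y/2) + C2*cos(2^(2/3)*sqrt(3)*y/2))*exp(2^(2/3)*y/2)


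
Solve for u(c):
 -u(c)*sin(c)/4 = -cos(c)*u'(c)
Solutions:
 u(c) = C1/cos(c)^(1/4)


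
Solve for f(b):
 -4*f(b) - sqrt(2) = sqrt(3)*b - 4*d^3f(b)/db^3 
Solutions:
 f(b) = C3*exp(b) - sqrt(3)*b/4 + (C1*sin(sqrt(3)*b/2) + C2*cos(sqrt(3)*b/2))*exp(-b/2) - sqrt(2)/4


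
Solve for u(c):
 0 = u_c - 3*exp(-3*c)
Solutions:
 u(c) = C1 - exp(-3*c)


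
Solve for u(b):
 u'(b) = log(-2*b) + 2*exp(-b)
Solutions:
 u(b) = C1 + b*log(-b) + b*(-1 + log(2)) - 2*exp(-b)


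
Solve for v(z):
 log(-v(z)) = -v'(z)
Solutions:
 -li(-v(z)) = C1 - z


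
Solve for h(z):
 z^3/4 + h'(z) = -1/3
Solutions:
 h(z) = C1 - z^4/16 - z/3


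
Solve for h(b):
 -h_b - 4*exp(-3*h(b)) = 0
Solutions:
 h(b) = log(C1 - 12*b)/3
 h(b) = log((-3^(1/3) - 3^(5/6)*I)*(C1 - 4*b)^(1/3)/2)
 h(b) = log((-3^(1/3) + 3^(5/6)*I)*(C1 - 4*b)^(1/3)/2)


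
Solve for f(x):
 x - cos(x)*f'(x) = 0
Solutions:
 f(x) = C1 + Integral(x/cos(x), x)


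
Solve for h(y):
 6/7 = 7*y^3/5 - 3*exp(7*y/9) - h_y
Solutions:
 h(y) = C1 + 7*y^4/20 - 6*y/7 - 27*exp(7*y/9)/7


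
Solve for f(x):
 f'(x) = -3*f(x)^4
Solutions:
 f(x) = (-3^(2/3) - 3*3^(1/6)*I)*(1/(C1 + 3*x))^(1/3)/6
 f(x) = (-3^(2/3) + 3*3^(1/6)*I)*(1/(C1 + 3*x))^(1/3)/6
 f(x) = (1/(C1 + 9*x))^(1/3)


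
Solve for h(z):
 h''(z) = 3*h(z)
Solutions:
 h(z) = C1*exp(-sqrt(3)*z) + C2*exp(sqrt(3)*z)


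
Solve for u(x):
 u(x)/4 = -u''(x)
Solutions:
 u(x) = C1*sin(x/2) + C2*cos(x/2)


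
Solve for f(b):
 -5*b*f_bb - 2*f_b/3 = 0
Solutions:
 f(b) = C1 + C2*b^(13/15)


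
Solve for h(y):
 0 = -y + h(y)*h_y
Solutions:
 h(y) = -sqrt(C1 + y^2)
 h(y) = sqrt(C1 + y^2)


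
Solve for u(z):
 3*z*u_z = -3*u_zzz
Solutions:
 u(z) = C1 + Integral(C2*airyai(-z) + C3*airybi(-z), z)


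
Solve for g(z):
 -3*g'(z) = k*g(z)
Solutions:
 g(z) = C1*exp(-k*z/3)


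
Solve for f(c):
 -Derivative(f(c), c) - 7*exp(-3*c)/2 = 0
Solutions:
 f(c) = C1 + 7*exp(-3*c)/6


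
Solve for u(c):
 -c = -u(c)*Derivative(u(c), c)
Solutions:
 u(c) = -sqrt(C1 + c^2)
 u(c) = sqrt(C1 + c^2)


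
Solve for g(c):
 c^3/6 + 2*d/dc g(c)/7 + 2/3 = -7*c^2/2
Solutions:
 g(c) = C1 - 7*c^4/48 - 49*c^3/12 - 7*c/3


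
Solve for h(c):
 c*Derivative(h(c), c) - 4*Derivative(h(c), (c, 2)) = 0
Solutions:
 h(c) = C1 + C2*erfi(sqrt(2)*c/4)


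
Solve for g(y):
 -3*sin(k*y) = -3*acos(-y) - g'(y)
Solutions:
 g(y) = C1 - 3*y*acos(-y) - 3*sqrt(1 - y^2) + 3*Piecewise((-cos(k*y)/k, Ne(k, 0)), (0, True))


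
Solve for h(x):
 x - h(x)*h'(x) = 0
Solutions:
 h(x) = -sqrt(C1 + x^2)
 h(x) = sqrt(C1 + x^2)


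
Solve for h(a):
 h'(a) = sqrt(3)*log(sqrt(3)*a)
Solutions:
 h(a) = C1 + sqrt(3)*a*log(a) - sqrt(3)*a + sqrt(3)*a*log(3)/2


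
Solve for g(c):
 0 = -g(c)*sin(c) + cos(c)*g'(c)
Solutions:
 g(c) = C1/cos(c)


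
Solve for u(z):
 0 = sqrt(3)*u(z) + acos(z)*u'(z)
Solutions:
 u(z) = C1*exp(-sqrt(3)*Integral(1/acos(z), z))


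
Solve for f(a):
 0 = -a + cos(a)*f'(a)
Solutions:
 f(a) = C1 + Integral(a/cos(a), a)


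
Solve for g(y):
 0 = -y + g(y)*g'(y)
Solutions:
 g(y) = -sqrt(C1 + y^2)
 g(y) = sqrt(C1 + y^2)


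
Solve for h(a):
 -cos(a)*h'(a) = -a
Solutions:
 h(a) = C1 + Integral(a/cos(a), a)


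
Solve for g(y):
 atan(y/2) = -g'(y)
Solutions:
 g(y) = C1 - y*atan(y/2) + log(y^2 + 4)


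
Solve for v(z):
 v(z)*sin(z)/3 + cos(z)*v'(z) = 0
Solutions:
 v(z) = C1*cos(z)^(1/3)


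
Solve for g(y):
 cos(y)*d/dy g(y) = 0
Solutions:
 g(y) = C1


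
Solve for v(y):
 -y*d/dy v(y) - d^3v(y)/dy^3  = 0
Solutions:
 v(y) = C1 + Integral(C2*airyai(-y) + C3*airybi(-y), y)


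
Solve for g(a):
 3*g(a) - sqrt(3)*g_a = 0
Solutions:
 g(a) = C1*exp(sqrt(3)*a)


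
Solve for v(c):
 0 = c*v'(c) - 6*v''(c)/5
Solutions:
 v(c) = C1 + C2*erfi(sqrt(15)*c/6)


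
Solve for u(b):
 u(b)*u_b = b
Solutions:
 u(b) = -sqrt(C1 + b^2)
 u(b) = sqrt(C1 + b^2)


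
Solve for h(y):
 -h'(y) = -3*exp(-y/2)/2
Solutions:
 h(y) = C1 - 3*exp(-y/2)


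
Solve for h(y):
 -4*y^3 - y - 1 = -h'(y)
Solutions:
 h(y) = C1 + y^4 + y^2/2 + y


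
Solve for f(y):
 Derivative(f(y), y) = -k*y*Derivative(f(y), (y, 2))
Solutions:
 f(y) = C1 + y^(((re(k) - 1)*re(k) + im(k)^2)/(re(k)^2 + im(k)^2))*(C2*sin(log(y)*Abs(im(k))/(re(k)^2 + im(k)^2)) + C3*cos(log(y)*im(k)/(re(k)^2 + im(k)^2)))


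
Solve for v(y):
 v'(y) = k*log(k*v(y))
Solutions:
 li(k*v(y))/k = C1 + k*y


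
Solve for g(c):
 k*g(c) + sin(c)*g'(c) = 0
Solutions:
 g(c) = C1*exp(k*(-log(cos(c) - 1) + log(cos(c) + 1))/2)


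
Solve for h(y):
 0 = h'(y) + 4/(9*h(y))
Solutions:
 h(y) = -sqrt(C1 - 8*y)/3
 h(y) = sqrt(C1 - 8*y)/3


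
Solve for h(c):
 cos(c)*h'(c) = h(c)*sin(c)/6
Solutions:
 h(c) = C1/cos(c)^(1/6)


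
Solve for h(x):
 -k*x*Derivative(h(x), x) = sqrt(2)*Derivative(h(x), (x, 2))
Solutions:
 h(x) = Piecewise((-2^(3/4)*sqrt(pi)*C1*erf(2^(1/4)*sqrt(k)*x/2)/(2*sqrt(k)) - C2, (k > 0) | (k < 0)), (-C1*x - C2, True))


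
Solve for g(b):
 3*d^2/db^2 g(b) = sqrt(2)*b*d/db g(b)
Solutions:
 g(b) = C1 + C2*erfi(2^(3/4)*sqrt(3)*b/6)


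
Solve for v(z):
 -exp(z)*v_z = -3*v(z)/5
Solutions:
 v(z) = C1*exp(-3*exp(-z)/5)


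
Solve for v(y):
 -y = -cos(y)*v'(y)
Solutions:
 v(y) = C1 + Integral(y/cos(y), y)


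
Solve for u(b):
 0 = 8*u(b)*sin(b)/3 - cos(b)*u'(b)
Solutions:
 u(b) = C1/cos(b)^(8/3)


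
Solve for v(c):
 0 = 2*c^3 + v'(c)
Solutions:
 v(c) = C1 - c^4/2


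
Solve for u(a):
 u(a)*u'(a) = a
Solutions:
 u(a) = -sqrt(C1 + a^2)
 u(a) = sqrt(C1 + a^2)


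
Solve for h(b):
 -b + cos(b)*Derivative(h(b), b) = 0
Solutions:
 h(b) = C1 + Integral(b/cos(b), b)


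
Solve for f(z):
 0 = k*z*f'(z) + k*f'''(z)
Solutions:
 f(z) = C1 + Integral(C2*airyai(-z) + C3*airybi(-z), z)


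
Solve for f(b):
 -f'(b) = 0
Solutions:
 f(b) = C1


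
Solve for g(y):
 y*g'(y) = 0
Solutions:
 g(y) = C1


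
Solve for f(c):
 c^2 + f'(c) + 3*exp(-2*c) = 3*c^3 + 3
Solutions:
 f(c) = C1 + 3*c^4/4 - c^3/3 + 3*c + 3*exp(-2*c)/2


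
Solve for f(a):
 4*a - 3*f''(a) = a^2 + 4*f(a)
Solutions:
 f(a) = C1*sin(2*sqrt(3)*a/3) + C2*cos(2*sqrt(3)*a/3) - a^2/4 + a + 3/8


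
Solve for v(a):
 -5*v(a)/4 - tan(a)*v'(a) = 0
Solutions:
 v(a) = C1/sin(a)^(5/4)


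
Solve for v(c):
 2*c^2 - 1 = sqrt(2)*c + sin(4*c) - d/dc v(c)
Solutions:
 v(c) = C1 - 2*c^3/3 + sqrt(2)*c^2/2 + c - cos(4*c)/4


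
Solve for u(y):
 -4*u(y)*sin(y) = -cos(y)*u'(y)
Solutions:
 u(y) = C1/cos(y)^4


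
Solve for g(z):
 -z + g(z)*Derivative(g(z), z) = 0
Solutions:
 g(z) = -sqrt(C1 + z^2)
 g(z) = sqrt(C1 + z^2)


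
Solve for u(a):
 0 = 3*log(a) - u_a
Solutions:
 u(a) = C1 + 3*a*log(a) - 3*a


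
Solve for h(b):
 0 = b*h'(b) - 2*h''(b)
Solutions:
 h(b) = C1 + C2*erfi(b/2)


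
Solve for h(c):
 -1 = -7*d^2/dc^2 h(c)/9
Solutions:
 h(c) = C1 + C2*c + 9*c^2/14


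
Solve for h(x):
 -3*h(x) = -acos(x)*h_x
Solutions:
 h(x) = C1*exp(3*Integral(1/acos(x), x))


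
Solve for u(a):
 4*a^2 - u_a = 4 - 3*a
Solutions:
 u(a) = C1 + 4*a^3/3 + 3*a^2/2 - 4*a


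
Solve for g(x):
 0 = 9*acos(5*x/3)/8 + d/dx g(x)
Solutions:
 g(x) = C1 - 9*x*acos(5*x/3)/8 + 9*sqrt(9 - 25*x^2)/40


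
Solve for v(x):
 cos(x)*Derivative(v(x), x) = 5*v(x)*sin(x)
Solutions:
 v(x) = C1/cos(x)^5


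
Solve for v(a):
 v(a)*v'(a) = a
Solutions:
 v(a) = -sqrt(C1 + a^2)
 v(a) = sqrt(C1 + a^2)


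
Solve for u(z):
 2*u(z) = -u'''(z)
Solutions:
 u(z) = C3*exp(-2^(1/3)*z) + (C1*sin(2^(1/3)*sqrt(3)*z/2) + C2*cos(2^(1/3)*sqrt(3)*z/2))*exp(2^(1/3)*z/2)


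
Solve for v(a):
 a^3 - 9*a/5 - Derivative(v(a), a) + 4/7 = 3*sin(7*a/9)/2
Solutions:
 v(a) = C1 + a^4/4 - 9*a^2/10 + 4*a/7 + 27*cos(7*a/9)/14


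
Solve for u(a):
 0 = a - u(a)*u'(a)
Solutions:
 u(a) = -sqrt(C1 + a^2)
 u(a) = sqrt(C1 + a^2)


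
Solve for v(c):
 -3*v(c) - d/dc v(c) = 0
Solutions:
 v(c) = C1*exp(-3*c)


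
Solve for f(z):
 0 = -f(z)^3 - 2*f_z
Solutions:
 f(z) = -sqrt(-1/(C1 - z))
 f(z) = sqrt(-1/(C1 - z))


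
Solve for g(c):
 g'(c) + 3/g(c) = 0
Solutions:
 g(c) = -sqrt(C1 - 6*c)
 g(c) = sqrt(C1 - 6*c)


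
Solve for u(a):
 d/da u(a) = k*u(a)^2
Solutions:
 u(a) = -1/(C1 + a*k)


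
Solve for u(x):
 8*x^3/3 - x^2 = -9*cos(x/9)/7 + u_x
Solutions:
 u(x) = C1 + 2*x^4/3 - x^3/3 + 81*sin(x/9)/7


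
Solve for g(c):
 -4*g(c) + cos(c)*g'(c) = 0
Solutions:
 g(c) = C1*(sin(c)^2 + 2*sin(c) + 1)/(sin(c)^2 - 2*sin(c) + 1)


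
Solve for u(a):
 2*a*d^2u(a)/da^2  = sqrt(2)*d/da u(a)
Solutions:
 u(a) = C1 + C2*a^(sqrt(2)/2 + 1)


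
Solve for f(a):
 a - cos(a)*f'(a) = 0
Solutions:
 f(a) = C1 + Integral(a/cos(a), a)


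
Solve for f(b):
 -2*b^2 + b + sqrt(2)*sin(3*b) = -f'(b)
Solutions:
 f(b) = C1 + 2*b^3/3 - b^2/2 + sqrt(2)*cos(3*b)/3


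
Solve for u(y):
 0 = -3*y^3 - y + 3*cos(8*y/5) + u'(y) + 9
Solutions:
 u(y) = C1 + 3*y^4/4 + y^2/2 - 9*y - 15*sin(8*y/5)/8


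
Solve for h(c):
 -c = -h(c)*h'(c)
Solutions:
 h(c) = -sqrt(C1 + c^2)
 h(c) = sqrt(C1 + c^2)


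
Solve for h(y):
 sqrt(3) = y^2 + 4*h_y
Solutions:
 h(y) = C1 - y^3/12 + sqrt(3)*y/4


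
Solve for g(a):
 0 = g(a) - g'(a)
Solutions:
 g(a) = C1*exp(a)


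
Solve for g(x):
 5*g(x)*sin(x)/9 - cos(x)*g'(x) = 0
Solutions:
 g(x) = C1/cos(x)^(5/9)


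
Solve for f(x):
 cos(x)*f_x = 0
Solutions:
 f(x) = C1


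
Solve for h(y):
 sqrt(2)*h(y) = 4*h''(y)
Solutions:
 h(y) = C1*exp(-2^(1/4)*y/2) + C2*exp(2^(1/4)*y/2)


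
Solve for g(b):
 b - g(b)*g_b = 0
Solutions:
 g(b) = -sqrt(C1 + b^2)
 g(b) = sqrt(C1 + b^2)


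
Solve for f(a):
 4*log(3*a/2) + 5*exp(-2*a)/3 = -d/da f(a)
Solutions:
 f(a) = C1 - 4*a*log(a) + 4*a*(-log(3) + log(2) + 1) + 5*exp(-2*a)/6


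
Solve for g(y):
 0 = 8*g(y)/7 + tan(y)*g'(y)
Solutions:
 g(y) = C1/sin(y)^(8/7)


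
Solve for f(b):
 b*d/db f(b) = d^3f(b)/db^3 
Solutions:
 f(b) = C1 + Integral(C2*airyai(b) + C3*airybi(b), b)


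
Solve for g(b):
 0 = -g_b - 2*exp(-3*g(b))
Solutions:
 g(b) = log(C1 - 6*b)/3
 g(b) = log((-3^(1/3) - 3^(5/6)*I)*(C1 - 2*b)^(1/3)/2)
 g(b) = log((-3^(1/3) + 3^(5/6)*I)*(C1 - 2*b)^(1/3)/2)


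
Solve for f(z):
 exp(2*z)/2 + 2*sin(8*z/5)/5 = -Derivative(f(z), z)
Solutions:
 f(z) = C1 - exp(2*z)/4 + cos(8*z/5)/4


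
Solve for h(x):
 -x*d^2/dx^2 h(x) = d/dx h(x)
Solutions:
 h(x) = C1 + C2*log(x)


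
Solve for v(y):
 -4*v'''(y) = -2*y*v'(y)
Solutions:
 v(y) = C1 + Integral(C2*airyai(2^(2/3)*y/2) + C3*airybi(2^(2/3)*y/2), y)


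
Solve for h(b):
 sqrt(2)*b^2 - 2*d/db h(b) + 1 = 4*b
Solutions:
 h(b) = C1 + sqrt(2)*b^3/6 - b^2 + b/2


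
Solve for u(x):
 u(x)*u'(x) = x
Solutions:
 u(x) = -sqrt(C1 + x^2)
 u(x) = sqrt(C1 + x^2)


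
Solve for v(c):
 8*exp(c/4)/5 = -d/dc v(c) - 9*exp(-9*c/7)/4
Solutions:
 v(c) = C1 - 32*exp(c/4)/5 + 7*exp(-9*c/7)/4


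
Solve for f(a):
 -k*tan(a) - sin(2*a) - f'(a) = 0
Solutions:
 f(a) = C1 + k*log(cos(a)) + cos(2*a)/2


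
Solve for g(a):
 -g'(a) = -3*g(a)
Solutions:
 g(a) = C1*exp(3*a)


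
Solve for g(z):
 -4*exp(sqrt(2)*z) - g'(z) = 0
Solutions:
 g(z) = C1 - 2*sqrt(2)*exp(sqrt(2)*z)


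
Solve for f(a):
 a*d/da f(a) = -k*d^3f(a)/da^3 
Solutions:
 f(a) = C1 + Integral(C2*airyai(a*(-1/k)^(1/3)) + C3*airybi(a*(-1/k)^(1/3)), a)


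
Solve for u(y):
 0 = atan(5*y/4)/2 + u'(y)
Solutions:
 u(y) = C1 - y*atan(5*y/4)/2 + log(25*y^2 + 16)/5


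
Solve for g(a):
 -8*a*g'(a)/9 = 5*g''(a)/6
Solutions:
 g(a) = C1 + C2*erf(2*sqrt(30)*a/15)


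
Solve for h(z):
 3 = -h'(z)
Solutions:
 h(z) = C1 - 3*z


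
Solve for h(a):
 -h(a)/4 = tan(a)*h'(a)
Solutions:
 h(a) = C1/sin(a)^(1/4)


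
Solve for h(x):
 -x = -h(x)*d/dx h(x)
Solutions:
 h(x) = -sqrt(C1 + x^2)
 h(x) = sqrt(C1 + x^2)


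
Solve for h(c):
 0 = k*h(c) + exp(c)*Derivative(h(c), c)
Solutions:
 h(c) = C1*exp(k*exp(-c))


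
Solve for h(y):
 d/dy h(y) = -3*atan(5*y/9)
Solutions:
 h(y) = C1 - 3*y*atan(5*y/9) + 27*log(25*y^2 + 81)/10


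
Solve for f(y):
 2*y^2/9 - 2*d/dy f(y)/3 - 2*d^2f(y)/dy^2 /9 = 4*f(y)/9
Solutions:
 f(y) = C1*exp(-2*y) + C2*exp(-y) + y^2/2 - 3*y/2 + 7/4


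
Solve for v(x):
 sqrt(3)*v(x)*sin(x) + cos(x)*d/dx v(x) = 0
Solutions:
 v(x) = C1*cos(x)^(sqrt(3))


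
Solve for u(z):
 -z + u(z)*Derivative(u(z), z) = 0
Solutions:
 u(z) = -sqrt(C1 + z^2)
 u(z) = sqrt(C1 + z^2)


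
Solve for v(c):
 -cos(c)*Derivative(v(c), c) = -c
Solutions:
 v(c) = C1 + Integral(c/cos(c), c)


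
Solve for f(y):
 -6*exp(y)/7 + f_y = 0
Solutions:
 f(y) = C1 + 6*exp(y)/7


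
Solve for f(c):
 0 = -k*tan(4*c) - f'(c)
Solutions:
 f(c) = C1 + k*log(cos(4*c))/4


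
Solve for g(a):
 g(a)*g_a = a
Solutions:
 g(a) = -sqrt(C1 + a^2)
 g(a) = sqrt(C1 + a^2)


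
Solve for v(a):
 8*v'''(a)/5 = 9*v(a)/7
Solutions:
 v(a) = C3*exp(45^(1/3)*7^(2/3)*a/14) + (C1*sin(3*3^(1/6)*5^(1/3)*7^(2/3)*a/28) + C2*cos(3*3^(1/6)*5^(1/3)*7^(2/3)*a/28))*exp(-45^(1/3)*7^(2/3)*a/28)


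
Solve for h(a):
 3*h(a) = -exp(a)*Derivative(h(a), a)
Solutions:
 h(a) = C1*exp(3*exp(-a))


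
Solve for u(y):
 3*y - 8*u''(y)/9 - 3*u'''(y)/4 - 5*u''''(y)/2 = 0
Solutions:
 u(y) = C1 + C2*y + 9*y^3/16 - 729*y^2/512 + (C3*sin(sqrt(1199)*y/60) + C4*cos(sqrt(1199)*y/60))*exp(-3*y/20)


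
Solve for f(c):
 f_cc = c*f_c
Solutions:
 f(c) = C1 + C2*erfi(sqrt(2)*c/2)


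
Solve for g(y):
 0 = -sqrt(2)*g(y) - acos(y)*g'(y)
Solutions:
 g(y) = C1*exp(-sqrt(2)*Integral(1/acos(y), y))


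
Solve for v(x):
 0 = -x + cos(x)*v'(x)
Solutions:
 v(x) = C1 + Integral(x/cos(x), x)


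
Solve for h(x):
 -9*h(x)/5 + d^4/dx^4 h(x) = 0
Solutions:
 h(x) = C1*exp(-sqrt(3)*5^(3/4)*x/5) + C2*exp(sqrt(3)*5^(3/4)*x/5) + C3*sin(sqrt(3)*5^(3/4)*x/5) + C4*cos(sqrt(3)*5^(3/4)*x/5)


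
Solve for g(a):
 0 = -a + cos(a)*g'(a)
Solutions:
 g(a) = C1 + Integral(a/cos(a), a)


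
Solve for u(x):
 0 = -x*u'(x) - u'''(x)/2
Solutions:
 u(x) = C1 + Integral(C2*airyai(-2^(1/3)*x) + C3*airybi(-2^(1/3)*x), x)


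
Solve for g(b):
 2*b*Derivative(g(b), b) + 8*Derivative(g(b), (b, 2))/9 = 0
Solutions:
 g(b) = C1 + C2*erf(3*sqrt(2)*b/4)


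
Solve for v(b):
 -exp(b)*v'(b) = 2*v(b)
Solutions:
 v(b) = C1*exp(2*exp(-b))


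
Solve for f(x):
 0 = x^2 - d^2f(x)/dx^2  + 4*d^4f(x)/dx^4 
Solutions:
 f(x) = C1 + C2*x + C3*exp(-x/2) + C4*exp(x/2) + x^4/12 + 4*x^2


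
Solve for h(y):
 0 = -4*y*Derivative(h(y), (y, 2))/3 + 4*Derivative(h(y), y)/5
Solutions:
 h(y) = C1 + C2*y^(8/5)


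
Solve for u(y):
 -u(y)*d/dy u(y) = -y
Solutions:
 u(y) = -sqrt(C1 + y^2)
 u(y) = sqrt(C1 + y^2)


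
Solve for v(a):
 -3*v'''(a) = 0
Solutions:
 v(a) = C1 + C2*a + C3*a^2


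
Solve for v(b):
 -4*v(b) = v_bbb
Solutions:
 v(b) = C3*exp(-2^(2/3)*b) + (C1*sin(2^(2/3)*sqrt(3)*b/2) + C2*cos(2^(2/3)*sqrt(3)*b/2))*exp(2^(2/3)*b/2)


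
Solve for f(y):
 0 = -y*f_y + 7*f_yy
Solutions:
 f(y) = C1 + C2*erfi(sqrt(14)*y/14)


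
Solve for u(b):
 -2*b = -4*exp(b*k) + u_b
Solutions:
 u(b) = C1 - b^2 + 4*exp(b*k)/k


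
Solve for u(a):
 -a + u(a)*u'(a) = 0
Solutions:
 u(a) = -sqrt(C1 + a^2)
 u(a) = sqrt(C1 + a^2)


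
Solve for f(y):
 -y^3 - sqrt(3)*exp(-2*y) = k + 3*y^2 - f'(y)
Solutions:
 f(y) = C1 + k*y + y^4/4 + y^3 - sqrt(3)*exp(-2*y)/2


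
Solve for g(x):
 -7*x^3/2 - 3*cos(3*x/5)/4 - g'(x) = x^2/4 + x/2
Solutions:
 g(x) = C1 - 7*x^4/8 - x^3/12 - x^2/4 - 5*sin(3*x/5)/4


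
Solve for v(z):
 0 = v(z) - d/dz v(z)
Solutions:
 v(z) = C1*exp(z)


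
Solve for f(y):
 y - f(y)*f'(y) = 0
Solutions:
 f(y) = -sqrt(C1 + y^2)
 f(y) = sqrt(C1 + y^2)


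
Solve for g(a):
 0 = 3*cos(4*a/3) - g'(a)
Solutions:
 g(a) = C1 + 9*sin(4*a/3)/4


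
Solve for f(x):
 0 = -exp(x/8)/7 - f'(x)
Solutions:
 f(x) = C1 - 8*exp(x/8)/7


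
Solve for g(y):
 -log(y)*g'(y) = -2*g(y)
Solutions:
 g(y) = C1*exp(2*li(y))


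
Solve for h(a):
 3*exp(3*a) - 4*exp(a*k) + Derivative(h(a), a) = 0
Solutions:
 h(a) = C1 - exp(3*a) + 4*exp(a*k)/k


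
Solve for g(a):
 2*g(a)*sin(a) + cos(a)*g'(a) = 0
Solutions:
 g(a) = C1*cos(a)^2


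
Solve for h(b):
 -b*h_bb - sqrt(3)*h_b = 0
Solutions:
 h(b) = C1 + C2*b^(1 - sqrt(3))


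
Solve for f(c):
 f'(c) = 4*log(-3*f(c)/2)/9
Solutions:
 -9*Integral(1/(log(-_y) - log(2) + log(3)), (_y, f(c)))/4 = C1 - c


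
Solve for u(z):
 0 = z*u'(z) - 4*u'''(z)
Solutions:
 u(z) = C1 + Integral(C2*airyai(2^(1/3)*z/2) + C3*airybi(2^(1/3)*z/2), z)


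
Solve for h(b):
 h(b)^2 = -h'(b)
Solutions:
 h(b) = 1/(C1 + b)


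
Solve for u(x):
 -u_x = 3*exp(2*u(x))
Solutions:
 u(x) = log(-sqrt(-1/(C1 - 3*x))) - log(2)/2
 u(x) = log(-1/(C1 - 3*x))/2 - log(2)/2


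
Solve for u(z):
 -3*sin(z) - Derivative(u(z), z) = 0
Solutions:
 u(z) = C1 + 3*cos(z)


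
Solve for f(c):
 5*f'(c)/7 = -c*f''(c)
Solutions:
 f(c) = C1 + C2*c^(2/7)


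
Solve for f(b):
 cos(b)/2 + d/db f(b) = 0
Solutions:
 f(b) = C1 - sin(b)/2


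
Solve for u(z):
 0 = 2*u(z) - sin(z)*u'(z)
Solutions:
 u(z) = C1*(cos(z) - 1)/(cos(z) + 1)


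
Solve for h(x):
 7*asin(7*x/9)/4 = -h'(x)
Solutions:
 h(x) = C1 - 7*x*asin(7*x/9)/4 - sqrt(81 - 49*x^2)/4


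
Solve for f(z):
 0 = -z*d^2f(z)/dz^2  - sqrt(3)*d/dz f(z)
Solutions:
 f(z) = C1 + C2*z^(1 - sqrt(3))


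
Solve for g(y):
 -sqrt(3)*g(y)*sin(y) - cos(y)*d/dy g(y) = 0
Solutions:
 g(y) = C1*cos(y)^(sqrt(3))


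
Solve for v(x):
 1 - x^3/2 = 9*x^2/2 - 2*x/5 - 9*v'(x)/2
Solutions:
 v(x) = C1 + x^4/36 + x^3/3 - 2*x^2/45 - 2*x/9


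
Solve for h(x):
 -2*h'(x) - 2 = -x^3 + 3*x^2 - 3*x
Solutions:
 h(x) = C1 + x^4/8 - x^3/2 + 3*x^2/4 - x


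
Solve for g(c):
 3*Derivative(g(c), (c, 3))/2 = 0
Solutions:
 g(c) = C1 + C2*c + C3*c^2


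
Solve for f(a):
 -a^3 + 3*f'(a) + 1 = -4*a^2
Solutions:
 f(a) = C1 + a^4/12 - 4*a^3/9 - a/3


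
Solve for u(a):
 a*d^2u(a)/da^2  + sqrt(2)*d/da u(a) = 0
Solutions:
 u(a) = C1 + C2*a^(1 - sqrt(2))


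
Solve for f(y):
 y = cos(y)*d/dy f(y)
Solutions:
 f(y) = C1 + Integral(y/cos(y), y)


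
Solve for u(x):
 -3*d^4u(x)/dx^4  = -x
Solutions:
 u(x) = C1 + C2*x + C3*x^2 + C4*x^3 + x^5/360


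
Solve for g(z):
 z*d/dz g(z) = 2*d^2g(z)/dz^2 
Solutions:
 g(z) = C1 + C2*erfi(z/2)


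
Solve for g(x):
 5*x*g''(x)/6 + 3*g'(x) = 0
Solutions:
 g(x) = C1 + C2/x^(13/5)


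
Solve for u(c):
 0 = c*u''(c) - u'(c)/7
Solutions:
 u(c) = C1 + C2*c^(8/7)


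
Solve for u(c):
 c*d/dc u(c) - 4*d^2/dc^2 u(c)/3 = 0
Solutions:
 u(c) = C1 + C2*erfi(sqrt(6)*c/4)


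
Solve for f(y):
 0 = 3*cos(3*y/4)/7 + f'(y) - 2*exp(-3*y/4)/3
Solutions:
 f(y) = C1 - 4*sin(3*y/4)/7 - 8*exp(-3*y/4)/9


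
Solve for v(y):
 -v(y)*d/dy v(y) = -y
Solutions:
 v(y) = -sqrt(C1 + y^2)
 v(y) = sqrt(C1 + y^2)


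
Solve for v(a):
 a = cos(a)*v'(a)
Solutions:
 v(a) = C1 + Integral(a/cos(a), a)


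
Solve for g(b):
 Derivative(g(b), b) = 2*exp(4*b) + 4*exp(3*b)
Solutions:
 g(b) = C1 + exp(4*b)/2 + 4*exp(3*b)/3


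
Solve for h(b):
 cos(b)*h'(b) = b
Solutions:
 h(b) = C1 + Integral(b/cos(b), b)


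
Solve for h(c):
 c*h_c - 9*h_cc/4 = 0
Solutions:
 h(c) = C1 + C2*erfi(sqrt(2)*c/3)


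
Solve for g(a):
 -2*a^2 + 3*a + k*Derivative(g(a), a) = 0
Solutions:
 g(a) = C1 + 2*a^3/(3*k) - 3*a^2/(2*k)


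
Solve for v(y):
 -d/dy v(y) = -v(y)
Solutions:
 v(y) = C1*exp(y)


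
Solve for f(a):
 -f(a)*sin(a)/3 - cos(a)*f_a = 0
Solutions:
 f(a) = C1*cos(a)^(1/3)


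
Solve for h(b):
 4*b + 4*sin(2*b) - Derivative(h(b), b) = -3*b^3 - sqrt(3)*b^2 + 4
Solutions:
 h(b) = C1 + 3*b^4/4 + sqrt(3)*b^3/3 + 2*b^2 - 4*b - 2*cos(2*b)


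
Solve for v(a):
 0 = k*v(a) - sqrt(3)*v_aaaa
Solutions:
 v(a) = C1*exp(-3^(7/8)*a*k^(1/4)/3) + C2*exp(3^(7/8)*a*k^(1/4)/3) + C3*exp(-3^(7/8)*I*a*k^(1/4)/3) + C4*exp(3^(7/8)*I*a*k^(1/4)/3)


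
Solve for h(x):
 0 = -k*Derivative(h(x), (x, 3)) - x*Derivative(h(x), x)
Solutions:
 h(x) = C1 + Integral(C2*airyai(x*(-1/k)^(1/3)) + C3*airybi(x*(-1/k)^(1/3)), x)


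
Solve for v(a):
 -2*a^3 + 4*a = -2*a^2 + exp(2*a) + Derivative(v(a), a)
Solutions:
 v(a) = C1 - a^4/2 + 2*a^3/3 + 2*a^2 - exp(2*a)/2


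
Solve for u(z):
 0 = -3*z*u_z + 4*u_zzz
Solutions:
 u(z) = C1 + Integral(C2*airyai(6^(1/3)*z/2) + C3*airybi(6^(1/3)*z/2), z)


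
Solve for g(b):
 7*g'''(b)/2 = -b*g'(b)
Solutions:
 g(b) = C1 + Integral(C2*airyai(-2^(1/3)*7^(2/3)*b/7) + C3*airybi(-2^(1/3)*7^(2/3)*b/7), b)


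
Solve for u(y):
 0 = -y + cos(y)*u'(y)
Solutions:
 u(y) = C1 + Integral(y/cos(y), y)


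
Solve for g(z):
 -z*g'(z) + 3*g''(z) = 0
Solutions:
 g(z) = C1 + C2*erfi(sqrt(6)*z/6)


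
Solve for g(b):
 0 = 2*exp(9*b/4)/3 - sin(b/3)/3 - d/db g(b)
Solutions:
 g(b) = C1 + 8*exp(9*b/4)/27 + cos(b/3)


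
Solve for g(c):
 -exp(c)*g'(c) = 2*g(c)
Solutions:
 g(c) = C1*exp(2*exp(-c))


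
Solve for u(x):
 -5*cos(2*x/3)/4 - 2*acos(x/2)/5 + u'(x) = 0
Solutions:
 u(x) = C1 + 2*x*acos(x/2)/5 - 2*sqrt(4 - x^2)/5 + 15*sin(2*x/3)/8


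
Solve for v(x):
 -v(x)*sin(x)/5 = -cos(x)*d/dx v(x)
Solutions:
 v(x) = C1/cos(x)^(1/5)


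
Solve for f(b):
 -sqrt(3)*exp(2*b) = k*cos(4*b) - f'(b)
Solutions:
 f(b) = C1 + k*sin(4*b)/4 + sqrt(3)*exp(2*b)/2


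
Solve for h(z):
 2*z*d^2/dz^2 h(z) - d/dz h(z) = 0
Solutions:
 h(z) = C1 + C2*z^(3/2)


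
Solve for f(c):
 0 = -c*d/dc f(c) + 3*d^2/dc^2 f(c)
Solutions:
 f(c) = C1 + C2*erfi(sqrt(6)*c/6)


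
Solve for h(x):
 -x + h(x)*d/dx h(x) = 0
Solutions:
 h(x) = -sqrt(C1 + x^2)
 h(x) = sqrt(C1 + x^2)


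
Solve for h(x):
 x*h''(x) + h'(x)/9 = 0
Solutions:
 h(x) = C1 + C2*x^(8/9)


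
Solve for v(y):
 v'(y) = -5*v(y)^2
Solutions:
 v(y) = 1/(C1 + 5*y)


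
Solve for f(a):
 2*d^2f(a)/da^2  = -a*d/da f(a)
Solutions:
 f(a) = C1 + C2*erf(a/2)


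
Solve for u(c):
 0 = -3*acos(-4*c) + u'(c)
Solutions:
 u(c) = C1 + 3*c*acos(-4*c) + 3*sqrt(1 - 16*c^2)/4


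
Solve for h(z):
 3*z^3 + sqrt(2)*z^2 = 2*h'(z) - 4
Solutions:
 h(z) = C1 + 3*z^4/8 + sqrt(2)*z^3/6 + 2*z


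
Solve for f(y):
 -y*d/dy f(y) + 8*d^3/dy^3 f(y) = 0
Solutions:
 f(y) = C1 + Integral(C2*airyai(y/2) + C3*airybi(y/2), y)


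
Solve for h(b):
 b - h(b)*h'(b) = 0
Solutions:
 h(b) = -sqrt(C1 + b^2)
 h(b) = sqrt(C1 + b^2)


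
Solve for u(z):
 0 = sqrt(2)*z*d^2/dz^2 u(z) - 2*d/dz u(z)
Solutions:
 u(z) = C1 + C2*z^(1 + sqrt(2))


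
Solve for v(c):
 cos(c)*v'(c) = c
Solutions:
 v(c) = C1 + Integral(c/cos(c), c)


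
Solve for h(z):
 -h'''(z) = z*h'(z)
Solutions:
 h(z) = C1 + Integral(C2*airyai(-z) + C3*airybi(-z), z)


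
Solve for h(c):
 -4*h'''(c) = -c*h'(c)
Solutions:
 h(c) = C1 + Integral(C2*airyai(2^(1/3)*c/2) + C3*airybi(2^(1/3)*c/2), c)


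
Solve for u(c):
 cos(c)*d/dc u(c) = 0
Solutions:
 u(c) = C1


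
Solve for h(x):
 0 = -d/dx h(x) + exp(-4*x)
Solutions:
 h(x) = C1 - exp(-4*x)/4


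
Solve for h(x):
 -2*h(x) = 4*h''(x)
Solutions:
 h(x) = C1*sin(sqrt(2)*x/2) + C2*cos(sqrt(2)*x/2)


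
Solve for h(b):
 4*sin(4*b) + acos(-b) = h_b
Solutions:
 h(b) = C1 + b*acos(-b) + sqrt(1 - b^2) - cos(4*b)


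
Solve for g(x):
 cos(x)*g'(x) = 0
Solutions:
 g(x) = C1


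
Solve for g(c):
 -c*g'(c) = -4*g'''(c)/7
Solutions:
 g(c) = C1 + Integral(C2*airyai(14^(1/3)*c/2) + C3*airybi(14^(1/3)*c/2), c)


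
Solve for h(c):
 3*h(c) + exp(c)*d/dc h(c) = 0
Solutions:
 h(c) = C1*exp(3*exp(-c))


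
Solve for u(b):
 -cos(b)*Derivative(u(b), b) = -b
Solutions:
 u(b) = C1 + Integral(b/cos(b), b)


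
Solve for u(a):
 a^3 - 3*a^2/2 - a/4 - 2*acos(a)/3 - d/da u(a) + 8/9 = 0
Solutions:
 u(a) = C1 + a^4/4 - a^3/2 - a^2/8 - 2*a*acos(a)/3 + 8*a/9 + 2*sqrt(1 - a^2)/3


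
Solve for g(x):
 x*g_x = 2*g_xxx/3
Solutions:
 g(x) = C1 + Integral(C2*airyai(2^(2/3)*3^(1/3)*x/2) + C3*airybi(2^(2/3)*3^(1/3)*x/2), x)


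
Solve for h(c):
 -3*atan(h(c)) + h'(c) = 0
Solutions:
 Integral(1/atan(_y), (_y, h(c))) = C1 + 3*c


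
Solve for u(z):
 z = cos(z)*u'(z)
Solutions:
 u(z) = C1 + Integral(z/cos(z), z)


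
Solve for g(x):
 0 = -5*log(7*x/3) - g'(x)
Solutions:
 g(x) = C1 - 5*x*log(x) + x*log(243/16807) + 5*x


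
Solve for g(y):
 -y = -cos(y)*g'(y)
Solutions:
 g(y) = C1 + Integral(y/cos(y), y)


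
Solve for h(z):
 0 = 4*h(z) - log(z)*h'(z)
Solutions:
 h(z) = C1*exp(4*li(z))


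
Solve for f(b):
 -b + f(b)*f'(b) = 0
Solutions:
 f(b) = -sqrt(C1 + b^2)
 f(b) = sqrt(C1 + b^2)


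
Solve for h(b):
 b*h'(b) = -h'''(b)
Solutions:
 h(b) = C1 + Integral(C2*airyai(-b) + C3*airybi(-b), b)


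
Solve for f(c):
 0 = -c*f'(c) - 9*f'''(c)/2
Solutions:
 f(c) = C1 + Integral(C2*airyai(-6^(1/3)*c/3) + C3*airybi(-6^(1/3)*c/3), c)


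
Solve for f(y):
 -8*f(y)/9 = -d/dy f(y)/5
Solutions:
 f(y) = C1*exp(40*y/9)


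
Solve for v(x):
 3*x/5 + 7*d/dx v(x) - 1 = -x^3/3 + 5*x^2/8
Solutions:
 v(x) = C1 - x^4/84 + 5*x^3/168 - 3*x^2/70 + x/7


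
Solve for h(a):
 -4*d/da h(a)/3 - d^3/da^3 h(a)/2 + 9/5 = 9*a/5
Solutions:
 h(a) = C1 + C2*sin(2*sqrt(6)*a/3) + C3*cos(2*sqrt(6)*a/3) - 27*a^2/40 + 27*a/20


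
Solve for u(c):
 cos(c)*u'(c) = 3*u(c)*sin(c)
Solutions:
 u(c) = C1/cos(c)^3


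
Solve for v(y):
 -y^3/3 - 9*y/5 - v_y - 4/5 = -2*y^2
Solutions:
 v(y) = C1 - y^4/12 + 2*y^3/3 - 9*y^2/10 - 4*y/5


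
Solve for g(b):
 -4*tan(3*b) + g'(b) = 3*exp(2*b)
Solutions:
 g(b) = C1 + 3*exp(2*b)/2 - 4*log(cos(3*b))/3


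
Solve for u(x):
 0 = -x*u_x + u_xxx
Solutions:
 u(x) = C1 + Integral(C2*airyai(x) + C3*airybi(x), x)


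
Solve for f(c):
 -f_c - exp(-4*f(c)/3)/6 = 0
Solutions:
 f(c) = 3*log(-I*(C1 - 2*c/9)^(1/4))
 f(c) = 3*log(I*(C1 - 2*c/9)^(1/4))
 f(c) = 3*log(-(C1 - 2*c/9)^(1/4))
 f(c) = 3*log(C1 - 2*c/9)/4


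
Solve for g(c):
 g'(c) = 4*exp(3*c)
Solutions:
 g(c) = C1 + 4*exp(3*c)/3


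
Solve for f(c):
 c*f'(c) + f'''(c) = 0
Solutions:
 f(c) = C1 + Integral(C2*airyai(-c) + C3*airybi(-c), c)


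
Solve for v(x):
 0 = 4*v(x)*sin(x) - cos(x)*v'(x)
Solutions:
 v(x) = C1/cos(x)^4


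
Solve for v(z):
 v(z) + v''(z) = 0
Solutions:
 v(z) = C1*sin(z) + C2*cos(z)


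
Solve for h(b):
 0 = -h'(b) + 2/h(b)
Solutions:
 h(b) = -sqrt(C1 + 4*b)
 h(b) = sqrt(C1 + 4*b)


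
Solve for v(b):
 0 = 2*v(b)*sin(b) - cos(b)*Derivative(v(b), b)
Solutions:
 v(b) = C1/cos(b)^2


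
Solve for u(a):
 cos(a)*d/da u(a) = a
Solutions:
 u(a) = C1 + Integral(a/cos(a), a)


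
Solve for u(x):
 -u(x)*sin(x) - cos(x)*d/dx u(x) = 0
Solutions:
 u(x) = C1*cos(x)


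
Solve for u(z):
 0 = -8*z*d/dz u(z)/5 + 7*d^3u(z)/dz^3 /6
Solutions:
 u(z) = C1 + Integral(C2*airyai(2*35^(2/3)*6^(1/3)*z/35) + C3*airybi(2*35^(2/3)*6^(1/3)*z/35), z)


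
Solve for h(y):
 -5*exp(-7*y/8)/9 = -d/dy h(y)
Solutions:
 h(y) = C1 - 40*exp(-7*y/8)/63


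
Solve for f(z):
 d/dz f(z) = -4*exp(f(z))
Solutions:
 f(z) = log(1/(C1 + 4*z))


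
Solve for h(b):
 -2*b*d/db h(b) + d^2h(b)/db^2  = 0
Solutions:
 h(b) = C1 + C2*erfi(b)


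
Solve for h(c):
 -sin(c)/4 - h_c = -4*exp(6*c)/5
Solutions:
 h(c) = C1 + 2*exp(6*c)/15 + cos(c)/4


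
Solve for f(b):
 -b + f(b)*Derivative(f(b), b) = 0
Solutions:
 f(b) = -sqrt(C1 + b^2)
 f(b) = sqrt(C1 + b^2)


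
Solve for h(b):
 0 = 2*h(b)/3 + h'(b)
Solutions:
 h(b) = C1*exp(-2*b/3)


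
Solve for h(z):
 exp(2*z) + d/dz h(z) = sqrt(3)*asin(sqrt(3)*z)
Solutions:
 h(z) = C1 + sqrt(3)*(z*asin(sqrt(3)*z) + sqrt(3)*sqrt(1 - 3*z^2)/3) - exp(2*z)/2


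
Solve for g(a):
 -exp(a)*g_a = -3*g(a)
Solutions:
 g(a) = C1*exp(-3*exp(-a))


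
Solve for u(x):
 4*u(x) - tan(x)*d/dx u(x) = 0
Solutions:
 u(x) = C1*sin(x)^4


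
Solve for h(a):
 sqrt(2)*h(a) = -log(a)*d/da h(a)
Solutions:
 h(a) = C1*exp(-sqrt(2)*li(a))


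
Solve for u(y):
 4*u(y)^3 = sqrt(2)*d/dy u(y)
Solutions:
 u(y) = -sqrt(2)*sqrt(-1/(C1 + 2*sqrt(2)*y))/2
 u(y) = sqrt(2)*sqrt(-1/(C1 + 2*sqrt(2)*y))/2


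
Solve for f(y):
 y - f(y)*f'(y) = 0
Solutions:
 f(y) = -sqrt(C1 + y^2)
 f(y) = sqrt(C1 + y^2)


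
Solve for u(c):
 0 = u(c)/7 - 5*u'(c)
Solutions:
 u(c) = C1*exp(c/35)


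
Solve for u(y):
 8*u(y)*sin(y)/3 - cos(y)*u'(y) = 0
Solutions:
 u(y) = C1/cos(y)^(8/3)


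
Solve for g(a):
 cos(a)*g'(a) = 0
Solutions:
 g(a) = C1


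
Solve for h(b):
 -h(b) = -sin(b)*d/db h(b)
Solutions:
 h(b) = C1*sqrt(cos(b) - 1)/sqrt(cos(b) + 1)


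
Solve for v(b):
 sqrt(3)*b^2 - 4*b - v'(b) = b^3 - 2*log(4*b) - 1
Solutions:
 v(b) = C1 - b^4/4 + sqrt(3)*b^3/3 - 2*b^2 + 2*b*log(b) - b + b*log(16)


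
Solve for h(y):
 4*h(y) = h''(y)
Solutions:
 h(y) = C1*exp(-2*y) + C2*exp(2*y)


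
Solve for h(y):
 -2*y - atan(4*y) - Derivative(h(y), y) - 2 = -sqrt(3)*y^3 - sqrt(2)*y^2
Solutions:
 h(y) = C1 + sqrt(3)*y^4/4 + sqrt(2)*y^3/3 - y^2 - y*atan(4*y) - 2*y + log(16*y^2 + 1)/8


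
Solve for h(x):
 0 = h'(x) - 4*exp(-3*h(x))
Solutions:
 h(x) = log(C1 + 12*x)/3
 h(x) = log((-3^(1/3) - 3^(5/6)*I)*(C1 + 4*x)^(1/3)/2)
 h(x) = log((-3^(1/3) + 3^(5/6)*I)*(C1 + 4*x)^(1/3)/2)


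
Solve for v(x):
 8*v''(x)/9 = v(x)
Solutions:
 v(x) = C1*exp(-3*sqrt(2)*x/4) + C2*exp(3*sqrt(2)*x/4)


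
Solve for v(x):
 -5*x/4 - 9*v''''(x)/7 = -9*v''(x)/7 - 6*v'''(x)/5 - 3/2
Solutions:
 v(x) = C1 + C2*x + C3*exp(x*(7 - sqrt(274))/15) + C4*exp(x*(7 + sqrt(274))/15) + 35*x^3/216 - 28*x^2/27


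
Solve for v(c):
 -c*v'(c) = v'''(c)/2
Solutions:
 v(c) = C1 + Integral(C2*airyai(-2^(1/3)*c) + C3*airybi(-2^(1/3)*c), c)


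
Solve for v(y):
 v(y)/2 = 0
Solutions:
 v(y) = 0


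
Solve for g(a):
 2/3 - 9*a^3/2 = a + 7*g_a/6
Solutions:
 g(a) = C1 - 27*a^4/28 - 3*a^2/7 + 4*a/7


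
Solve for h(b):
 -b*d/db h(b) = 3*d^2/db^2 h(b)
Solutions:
 h(b) = C1 + C2*erf(sqrt(6)*b/6)


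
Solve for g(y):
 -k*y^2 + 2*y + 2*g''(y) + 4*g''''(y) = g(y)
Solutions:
 g(y) = C1*exp(-y*sqrt(-1 + sqrt(5))/2) + C2*exp(y*sqrt(-1 + sqrt(5))/2) + C3*sin(y*sqrt(1 + sqrt(5))/2) + C4*cos(y*sqrt(1 + sqrt(5))/2) - k*y^2 - 4*k + 2*y


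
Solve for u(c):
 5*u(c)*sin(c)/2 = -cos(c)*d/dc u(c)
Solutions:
 u(c) = C1*cos(c)^(5/2)


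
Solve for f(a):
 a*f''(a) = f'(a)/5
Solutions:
 f(a) = C1 + C2*a^(6/5)


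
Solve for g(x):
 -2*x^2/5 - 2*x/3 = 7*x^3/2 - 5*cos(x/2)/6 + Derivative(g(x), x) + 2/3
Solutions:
 g(x) = C1 - 7*x^4/8 - 2*x^3/15 - x^2/3 - 2*x/3 + 5*sin(x/2)/3


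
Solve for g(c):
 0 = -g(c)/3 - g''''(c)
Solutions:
 g(c) = (C1*sin(sqrt(2)*3^(3/4)*c/6) + C2*cos(sqrt(2)*3^(3/4)*c/6))*exp(-sqrt(2)*3^(3/4)*c/6) + (C3*sin(sqrt(2)*3^(3/4)*c/6) + C4*cos(sqrt(2)*3^(3/4)*c/6))*exp(sqrt(2)*3^(3/4)*c/6)


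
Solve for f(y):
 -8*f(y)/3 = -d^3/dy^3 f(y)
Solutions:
 f(y) = C3*exp(2*3^(2/3)*y/3) + (C1*sin(3^(1/6)*y) + C2*cos(3^(1/6)*y))*exp(-3^(2/3)*y/3)


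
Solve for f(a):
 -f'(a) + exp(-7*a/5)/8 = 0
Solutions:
 f(a) = C1 - 5*exp(-7*a/5)/56


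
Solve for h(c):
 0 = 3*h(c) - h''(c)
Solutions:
 h(c) = C1*exp(-sqrt(3)*c) + C2*exp(sqrt(3)*c)


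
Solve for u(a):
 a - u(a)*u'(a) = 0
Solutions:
 u(a) = -sqrt(C1 + a^2)
 u(a) = sqrt(C1 + a^2)


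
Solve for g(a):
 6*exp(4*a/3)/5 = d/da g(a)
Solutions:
 g(a) = C1 + 9*exp(4*a/3)/10


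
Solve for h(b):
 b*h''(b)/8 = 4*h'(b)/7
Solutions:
 h(b) = C1 + C2*b^(39/7)


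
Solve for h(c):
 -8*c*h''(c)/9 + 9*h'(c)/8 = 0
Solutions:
 h(c) = C1 + C2*c^(145/64)


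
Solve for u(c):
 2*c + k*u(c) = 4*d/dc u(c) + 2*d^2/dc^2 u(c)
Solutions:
 u(c) = C1*exp(-c*(sqrt(2)*sqrt(k + 2)/2 + 1)) + C2*exp(c*(sqrt(2)*sqrt(k + 2)/2 - 1)) - 2*c/k - 8/k^2


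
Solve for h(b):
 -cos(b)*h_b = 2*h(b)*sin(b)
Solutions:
 h(b) = C1*cos(b)^2


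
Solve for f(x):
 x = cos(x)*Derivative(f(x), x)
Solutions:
 f(x) = C1 + Integral(x/cos(x), x)


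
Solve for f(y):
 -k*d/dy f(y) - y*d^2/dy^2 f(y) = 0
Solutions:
 f(y) = C1 + y^(1 - re(k))*(C2*sin(log(y)*Abs(im(k))) + C3*cos(log(y)*im(k)))


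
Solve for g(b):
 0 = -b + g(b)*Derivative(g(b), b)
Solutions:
 g(b) = -sqrt(C1 + b^2)
 g(b) = sqrt(C1 + b^2)


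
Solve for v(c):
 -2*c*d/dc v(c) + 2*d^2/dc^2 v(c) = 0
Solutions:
 v(c) = C1 + C2*erfi(sqrt(2)*c/2)


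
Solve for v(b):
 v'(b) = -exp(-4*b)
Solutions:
 v(b) = C1 + exp(-4*b)/4


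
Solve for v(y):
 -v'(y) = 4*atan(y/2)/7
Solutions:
 v(y) = C1 - 4*y*atan(y/2)/7 + 4*log(y^2 + 4)/7


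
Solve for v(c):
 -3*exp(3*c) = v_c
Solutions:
 v(c) = C1 - exp(3*c)


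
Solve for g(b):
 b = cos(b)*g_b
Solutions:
 g(b) = C1 + Integral(b/cos(b), b)


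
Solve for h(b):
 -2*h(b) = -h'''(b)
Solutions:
 h(b) = C3*exp(2^(1/3)*b) + (C1*sin(2^(1/3)*sqrt(3)*b/2) + C2*cos(2^(1/3)*sqrt(3)*b/2))*exp(-2^(1/3)*b/2)


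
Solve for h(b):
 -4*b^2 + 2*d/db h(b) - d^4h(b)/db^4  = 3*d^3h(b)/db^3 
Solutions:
 h(b) = C1 + 2*b^3/3 + 6*b + (C2 + C3*exp(-sqrt(3)*b) + C4*exp(sqrt(3)*b))*exp(-b)


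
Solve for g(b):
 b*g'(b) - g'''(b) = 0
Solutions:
 g(b) = C1 + Integral(C2*airyai(b) + C3*airybi(b), b)


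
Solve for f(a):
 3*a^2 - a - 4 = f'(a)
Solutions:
 f(a) = C1 + a^3 - a^2/2 - 4*a


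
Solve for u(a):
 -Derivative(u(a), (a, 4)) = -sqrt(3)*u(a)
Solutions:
 u(a) = C1*exp(-3^(1/8)*a) + C2*exp(3^(1/8)*a) + C3*sin(3^(1/8)*a) + C4*cos(3^(1/8)*a)


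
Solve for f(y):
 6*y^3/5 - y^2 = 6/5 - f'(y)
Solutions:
 f(y) = C1 - 3*y^4/10 + y^3/3 + 6*y/5


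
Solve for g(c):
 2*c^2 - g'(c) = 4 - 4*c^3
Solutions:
 g(c) = C1 + c^4 + 2*c^3/3 - 4*c


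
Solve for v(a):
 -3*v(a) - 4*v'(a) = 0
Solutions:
 v(a) = C1*exp(-3*a/4)


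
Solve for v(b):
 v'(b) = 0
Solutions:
 v(b) = C1


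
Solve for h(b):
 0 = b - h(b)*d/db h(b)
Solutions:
 h(b) = -sqrt(C1 + b^2)
 h(b) = sqrt(C1 + b^2)


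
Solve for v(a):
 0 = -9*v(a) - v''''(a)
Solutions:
 v(a) = (C1*sin(sqrt(6)*a/2) + C2*cos(sqrt(6)*a/2))*exp(-sqrt(6)*a/2) + (C3*sin(sqrt(6)*a/2) + C4*cos(sqrt(6)*a/2))*exp(sqrt(6)*a/2)


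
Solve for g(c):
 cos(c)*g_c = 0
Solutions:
 g(c) = C1


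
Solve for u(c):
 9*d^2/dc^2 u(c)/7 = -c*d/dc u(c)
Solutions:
 u(c) = C1 + C2*erf(sqrt(14)*c/6)


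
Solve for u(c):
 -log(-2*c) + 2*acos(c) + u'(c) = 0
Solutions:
 u(c) = C1 + c*log(-c) - 2*c*acos(c) - c + c*log(2) + 2*sqrt(1 - c^2)


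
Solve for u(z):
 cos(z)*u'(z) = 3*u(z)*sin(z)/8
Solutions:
 u(z) = C1/cos(z)^(3/8)


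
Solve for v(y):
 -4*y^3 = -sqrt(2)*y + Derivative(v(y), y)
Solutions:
 v(y) = C1 - y^4 + sqrt(2)*y^2/2


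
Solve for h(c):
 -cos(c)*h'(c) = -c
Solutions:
 h(c) = C1 + Integral(c/cos(c), c)


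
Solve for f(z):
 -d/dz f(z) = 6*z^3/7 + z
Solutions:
 f(z) = C1 - 3*z^4/14 - z^2/2


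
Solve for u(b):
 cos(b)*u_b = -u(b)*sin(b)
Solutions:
 u(b) = C1*cos(b)
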